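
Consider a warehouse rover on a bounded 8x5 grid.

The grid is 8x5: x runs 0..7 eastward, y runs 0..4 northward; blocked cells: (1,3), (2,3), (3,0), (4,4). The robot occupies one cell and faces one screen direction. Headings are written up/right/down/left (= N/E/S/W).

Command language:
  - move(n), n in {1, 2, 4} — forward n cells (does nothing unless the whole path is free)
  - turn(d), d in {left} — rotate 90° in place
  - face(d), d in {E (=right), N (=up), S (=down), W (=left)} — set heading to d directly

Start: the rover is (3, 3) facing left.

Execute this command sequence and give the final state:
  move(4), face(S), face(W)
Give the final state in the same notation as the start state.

initial: (3, 3) facing left
t=1 move(4) ⇒ (3, 3) facing left
t=2 face(S) ⇒ (3, 3) facing down
t=3 face(W) ⇒ (3, 3) facing left

(3, 3) facing left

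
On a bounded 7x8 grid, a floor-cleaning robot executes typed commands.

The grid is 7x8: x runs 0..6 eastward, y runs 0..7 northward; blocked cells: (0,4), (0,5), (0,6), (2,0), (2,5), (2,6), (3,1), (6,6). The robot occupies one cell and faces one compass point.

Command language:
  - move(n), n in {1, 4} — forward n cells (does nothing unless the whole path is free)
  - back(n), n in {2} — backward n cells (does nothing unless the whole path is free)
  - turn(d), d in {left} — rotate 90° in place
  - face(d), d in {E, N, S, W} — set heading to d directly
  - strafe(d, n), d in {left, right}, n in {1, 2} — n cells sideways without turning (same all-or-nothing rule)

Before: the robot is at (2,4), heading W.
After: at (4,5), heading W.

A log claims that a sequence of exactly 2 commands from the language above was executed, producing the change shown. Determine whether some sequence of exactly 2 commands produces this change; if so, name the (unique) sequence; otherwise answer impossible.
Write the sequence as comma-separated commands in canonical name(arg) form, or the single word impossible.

key: heading stays W — no command in the sequence turns
initial: at (2,4), heading W
[1] after back(2): at (4,4), heading W
[2] after strafe(right, 1): at (4,5), heading W
uniquely the one of 144 2-step routes that fits.

back(2), strafe(right, 1)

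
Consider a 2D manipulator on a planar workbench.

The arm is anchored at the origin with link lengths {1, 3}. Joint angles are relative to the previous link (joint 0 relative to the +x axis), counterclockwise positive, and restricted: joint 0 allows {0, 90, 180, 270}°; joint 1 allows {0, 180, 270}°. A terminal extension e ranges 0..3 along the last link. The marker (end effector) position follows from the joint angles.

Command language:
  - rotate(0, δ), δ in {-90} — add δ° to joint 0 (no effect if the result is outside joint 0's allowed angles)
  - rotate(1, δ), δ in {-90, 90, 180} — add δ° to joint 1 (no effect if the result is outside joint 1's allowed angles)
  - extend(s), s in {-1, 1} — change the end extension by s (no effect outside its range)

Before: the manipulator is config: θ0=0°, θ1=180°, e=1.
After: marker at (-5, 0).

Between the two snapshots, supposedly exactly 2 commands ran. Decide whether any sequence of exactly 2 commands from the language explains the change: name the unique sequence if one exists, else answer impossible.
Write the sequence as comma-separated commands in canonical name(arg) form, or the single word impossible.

t0: config: θ0=0°, θ1=180°, e=1
t=1 extend(1) ⇒ config: θ0=0°, θ1=180°, e=2
t=2 extend(1) ⇒ config: θ0=0°, θ1=180°, e=3
no other 2-command option fits: unique.

extend(1), extend(1)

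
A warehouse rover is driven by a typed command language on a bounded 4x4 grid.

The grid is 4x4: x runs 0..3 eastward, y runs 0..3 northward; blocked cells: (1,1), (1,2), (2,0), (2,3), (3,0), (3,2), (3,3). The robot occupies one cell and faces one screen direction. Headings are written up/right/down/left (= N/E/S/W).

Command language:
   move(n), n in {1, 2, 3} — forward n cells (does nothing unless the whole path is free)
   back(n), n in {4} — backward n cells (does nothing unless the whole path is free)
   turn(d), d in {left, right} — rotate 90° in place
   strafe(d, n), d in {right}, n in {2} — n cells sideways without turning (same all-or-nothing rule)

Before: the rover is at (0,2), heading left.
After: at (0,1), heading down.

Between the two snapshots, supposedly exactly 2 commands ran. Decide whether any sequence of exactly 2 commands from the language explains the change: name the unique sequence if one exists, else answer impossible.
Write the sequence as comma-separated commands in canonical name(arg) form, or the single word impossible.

key: cell and facing (now S) both changed — the 2 commands mix motion and turning
begin: at (0,2), heading left
t=1 turn(left) ⇒ at (0,2), heading down
t=2 move(1) ⇒ at (0,1), heading down
uniquely the one of 49 2-step routes that fits.

turn(left), move(1)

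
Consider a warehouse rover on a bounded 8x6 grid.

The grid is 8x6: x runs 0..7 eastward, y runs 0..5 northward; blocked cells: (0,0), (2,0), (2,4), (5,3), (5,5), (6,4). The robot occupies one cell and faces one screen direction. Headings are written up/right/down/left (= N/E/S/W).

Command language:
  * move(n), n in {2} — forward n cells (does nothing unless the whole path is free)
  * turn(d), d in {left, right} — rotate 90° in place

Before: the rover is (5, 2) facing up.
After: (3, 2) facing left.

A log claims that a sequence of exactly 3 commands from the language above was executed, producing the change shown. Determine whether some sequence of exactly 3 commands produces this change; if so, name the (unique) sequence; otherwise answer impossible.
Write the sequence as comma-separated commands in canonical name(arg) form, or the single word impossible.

move(2), turn(left), move(2)

key: cell and facing (now W) both changed — the 3 commands mix motion and turning
start: (5, 2) facing up
1. move(2) → (5, 2) facing up
2. turn(left) → (5, 2) facing left
3. move(2) → (3, 2) facing left
no rival 3-sequence matches.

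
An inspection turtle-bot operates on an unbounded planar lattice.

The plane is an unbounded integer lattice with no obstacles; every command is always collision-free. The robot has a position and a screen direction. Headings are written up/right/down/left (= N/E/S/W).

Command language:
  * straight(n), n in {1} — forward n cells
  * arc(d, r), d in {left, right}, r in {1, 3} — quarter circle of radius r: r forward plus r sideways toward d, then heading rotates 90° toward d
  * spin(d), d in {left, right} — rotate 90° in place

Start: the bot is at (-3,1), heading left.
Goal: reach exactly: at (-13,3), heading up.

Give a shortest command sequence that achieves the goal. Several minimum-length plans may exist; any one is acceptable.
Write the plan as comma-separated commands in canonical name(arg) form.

from: at (-3,1), heading left
step 1 (spin(right)): at (-3,1), heading up
step 2 (arc(left, 3)): at (-6,4), heading left
step 3 (arc(left, 1)): at (-7,3), heading down
step 4 (arc(right, 3)): at (-10,0), heading left
step 5 (arc(right, 3)): at (-13,3), heading up
minimal: 5 command(s), checked below 5.

spin(right), arc(left, 3), arc(left, 1), arc(right, 3), arc(right, 3)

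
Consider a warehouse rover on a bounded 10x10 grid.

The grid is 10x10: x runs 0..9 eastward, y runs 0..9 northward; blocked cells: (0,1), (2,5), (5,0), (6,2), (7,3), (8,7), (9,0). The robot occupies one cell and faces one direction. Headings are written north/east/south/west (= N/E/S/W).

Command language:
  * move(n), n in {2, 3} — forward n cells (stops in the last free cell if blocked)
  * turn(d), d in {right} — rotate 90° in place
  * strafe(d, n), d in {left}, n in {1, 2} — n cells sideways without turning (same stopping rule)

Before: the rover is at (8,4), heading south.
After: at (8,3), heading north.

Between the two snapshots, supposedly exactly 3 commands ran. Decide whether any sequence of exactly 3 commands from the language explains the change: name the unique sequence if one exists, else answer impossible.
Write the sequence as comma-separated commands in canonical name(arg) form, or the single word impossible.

turn(right), strafe(left, 1), turn(right)

key: position moved to (8,3) AND the heading swung to N — translation plus rotation needed
begin: at (8,4), heading south
t=1 turn(right) ⇒ at (8,4), heading west
t=2 strafe(left, 1) ⇒ at (8,3), heading west
t=3 turn(right) ⇒ at (8,3), heading north
uniquely the one of 125 3-step routes that fits.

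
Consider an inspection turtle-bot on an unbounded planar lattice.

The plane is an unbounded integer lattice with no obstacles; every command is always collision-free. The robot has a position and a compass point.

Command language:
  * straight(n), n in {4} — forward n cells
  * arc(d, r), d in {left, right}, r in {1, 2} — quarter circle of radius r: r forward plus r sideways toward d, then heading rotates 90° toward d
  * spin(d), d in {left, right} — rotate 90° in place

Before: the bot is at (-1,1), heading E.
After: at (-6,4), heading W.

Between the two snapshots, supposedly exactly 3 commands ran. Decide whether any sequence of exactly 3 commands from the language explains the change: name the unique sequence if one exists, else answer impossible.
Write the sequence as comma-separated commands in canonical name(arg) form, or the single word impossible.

arc(left, 1), arc(left, 2), straight(4)

key: position moved to (-6,4) AND the heading swung to W — translation plus rotation needed
initial: at (-1,1), heading E
t=1 arc(left, 1) ⇒ at (0,2), heading N
t=2 arc(left, 2) ⇒ at (-2,4), heading W
t=3 straight(4) ⇒ at (-6,4), heading W
no rival 3-sequence matches.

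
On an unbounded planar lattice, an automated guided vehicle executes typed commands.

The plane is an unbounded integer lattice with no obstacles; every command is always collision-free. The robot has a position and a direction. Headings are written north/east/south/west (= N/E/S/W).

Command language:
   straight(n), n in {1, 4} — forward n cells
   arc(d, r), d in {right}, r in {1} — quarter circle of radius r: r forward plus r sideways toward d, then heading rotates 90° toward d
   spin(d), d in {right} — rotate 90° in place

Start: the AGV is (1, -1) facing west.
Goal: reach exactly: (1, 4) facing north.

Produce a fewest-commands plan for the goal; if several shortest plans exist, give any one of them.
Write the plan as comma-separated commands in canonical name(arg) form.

spin(right), straight(4), straight(1)

from: (1, -1) facing west
1. spin(right) → (1, -1) facing north
2. straight(4) → (1, 3) facing north
3. straight(1) → (1, 4) facing north
nothing shorter than 3 reaches the goal.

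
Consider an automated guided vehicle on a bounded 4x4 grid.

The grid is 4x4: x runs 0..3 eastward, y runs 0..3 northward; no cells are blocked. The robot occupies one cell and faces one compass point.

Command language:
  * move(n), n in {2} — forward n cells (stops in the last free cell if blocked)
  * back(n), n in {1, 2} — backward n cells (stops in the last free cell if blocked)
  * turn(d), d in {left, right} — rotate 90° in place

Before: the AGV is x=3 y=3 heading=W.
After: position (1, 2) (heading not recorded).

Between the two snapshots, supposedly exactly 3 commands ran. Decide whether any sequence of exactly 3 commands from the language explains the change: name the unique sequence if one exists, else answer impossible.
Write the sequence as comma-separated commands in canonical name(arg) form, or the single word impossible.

move(2), turn(right), back(1)

key: order matters: swapping move(2) and back(1) lands elsewhere
begin: x=3 y=3 heading=W
step 1 (move(2)): x=1 y=3 heading=W
step 2 (turn(right)): x=1 y=3 heading=N
step 3 (back(1)): x=1 y=2 heading=N
uniquely the one of 125 3-step routes that fits.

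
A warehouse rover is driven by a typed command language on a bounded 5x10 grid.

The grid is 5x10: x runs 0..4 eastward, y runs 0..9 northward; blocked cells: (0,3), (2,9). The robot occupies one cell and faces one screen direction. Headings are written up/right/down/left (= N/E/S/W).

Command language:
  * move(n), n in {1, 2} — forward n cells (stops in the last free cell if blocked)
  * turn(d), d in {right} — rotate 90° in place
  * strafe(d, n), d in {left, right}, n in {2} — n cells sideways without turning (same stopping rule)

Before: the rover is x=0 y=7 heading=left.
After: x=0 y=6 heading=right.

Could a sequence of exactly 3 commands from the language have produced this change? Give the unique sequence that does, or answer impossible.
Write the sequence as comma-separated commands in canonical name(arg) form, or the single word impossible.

all 125 sequences checked — none match.

impossible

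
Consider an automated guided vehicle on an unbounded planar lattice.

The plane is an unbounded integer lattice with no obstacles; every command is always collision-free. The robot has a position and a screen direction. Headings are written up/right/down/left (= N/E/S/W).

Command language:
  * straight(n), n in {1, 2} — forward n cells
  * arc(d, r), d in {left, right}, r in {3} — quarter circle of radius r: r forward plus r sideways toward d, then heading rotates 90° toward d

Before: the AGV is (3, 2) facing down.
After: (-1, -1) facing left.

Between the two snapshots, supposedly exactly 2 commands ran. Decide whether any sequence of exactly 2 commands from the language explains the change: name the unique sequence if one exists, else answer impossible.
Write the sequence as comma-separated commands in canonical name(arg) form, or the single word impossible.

key: running straight(1) before arc(right, 3) would end elsewhere — order is forced
start: (3, 2) facing down
[1] after arc(right, 3): (0, -1) facing left
[2] after straight(1): (-1, -1) facing left
all 16 alternatives checked — unique.

arc(right, 3), straight(1)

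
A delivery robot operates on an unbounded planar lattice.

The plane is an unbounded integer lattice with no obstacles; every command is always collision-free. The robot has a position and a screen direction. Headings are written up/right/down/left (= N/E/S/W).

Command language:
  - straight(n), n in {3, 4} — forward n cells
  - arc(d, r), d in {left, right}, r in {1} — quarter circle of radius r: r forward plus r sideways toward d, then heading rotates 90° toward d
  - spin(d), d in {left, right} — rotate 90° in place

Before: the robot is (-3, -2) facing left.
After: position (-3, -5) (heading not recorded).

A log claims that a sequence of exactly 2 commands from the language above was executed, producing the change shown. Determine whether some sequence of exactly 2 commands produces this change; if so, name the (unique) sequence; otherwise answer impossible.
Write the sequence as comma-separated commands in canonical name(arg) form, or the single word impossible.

key: order matters: swapping spin(left) and straight(3) lands elsewhere
from: (-3, -2) facing left
1. spin(left) → (-3, -2) facing down
2. straight(3) → (-3, -5) facing down
no other 2-command option fits: unique.

spin(left), straight(3)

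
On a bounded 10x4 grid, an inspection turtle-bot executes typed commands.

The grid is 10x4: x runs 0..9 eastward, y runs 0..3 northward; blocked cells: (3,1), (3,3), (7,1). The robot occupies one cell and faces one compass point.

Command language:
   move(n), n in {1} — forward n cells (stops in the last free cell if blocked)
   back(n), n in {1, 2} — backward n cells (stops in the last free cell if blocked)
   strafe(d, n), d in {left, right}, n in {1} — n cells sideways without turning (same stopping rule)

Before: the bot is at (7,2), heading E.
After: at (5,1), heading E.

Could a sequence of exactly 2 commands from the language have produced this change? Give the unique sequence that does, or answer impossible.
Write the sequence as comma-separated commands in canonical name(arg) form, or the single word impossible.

back(2), strafe(right, 1)

key: still facing E at the end — nothing in the sequence rotates
begin: at (7,2), heading E
t=1 back(2) ⇒ at (5,2), heading E
t=2 strafe(right, 1) ⇒ at (5,1), heading E
no rival 2-sequence matches.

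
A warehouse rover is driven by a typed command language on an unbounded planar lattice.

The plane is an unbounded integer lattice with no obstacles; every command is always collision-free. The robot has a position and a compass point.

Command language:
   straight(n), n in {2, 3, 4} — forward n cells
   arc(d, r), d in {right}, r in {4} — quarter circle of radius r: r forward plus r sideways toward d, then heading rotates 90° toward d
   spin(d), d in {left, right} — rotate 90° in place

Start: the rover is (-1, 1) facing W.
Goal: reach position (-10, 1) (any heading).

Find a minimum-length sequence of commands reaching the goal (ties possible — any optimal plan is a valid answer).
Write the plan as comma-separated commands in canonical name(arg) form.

straight(3), straight(3), straight(3)

begin: (-1, 1) facing W
step 1 (straight(3)): (-4, 1) facing W
step 2 (straight(3)): (-7, 1) facing W
step 3 (straight(3)): (-10, 1) facing W
minimal: 3 command(s), checked below 3.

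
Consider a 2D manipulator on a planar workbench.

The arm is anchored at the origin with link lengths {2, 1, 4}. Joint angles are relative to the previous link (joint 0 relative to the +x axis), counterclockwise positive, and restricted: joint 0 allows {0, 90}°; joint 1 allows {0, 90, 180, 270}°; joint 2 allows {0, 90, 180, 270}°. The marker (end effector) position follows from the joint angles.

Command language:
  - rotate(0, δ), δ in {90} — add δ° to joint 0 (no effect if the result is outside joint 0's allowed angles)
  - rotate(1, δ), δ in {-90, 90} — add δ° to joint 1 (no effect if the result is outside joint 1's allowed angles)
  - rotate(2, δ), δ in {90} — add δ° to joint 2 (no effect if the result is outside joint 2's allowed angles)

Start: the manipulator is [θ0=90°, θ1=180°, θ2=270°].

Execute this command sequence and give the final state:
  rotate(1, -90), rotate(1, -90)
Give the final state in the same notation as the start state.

begin: [θ0=90°, θ1=180°, θ2=270°]
step 1 (rotate(1, -90)): [θ0=90°, θ1=90°, θ2=270°]
step 2 (rotate(1, -90)): [θ0=90°, θ1=0°, θ2=270°]

[θ0=90°, θ1=0°, θ2=270°]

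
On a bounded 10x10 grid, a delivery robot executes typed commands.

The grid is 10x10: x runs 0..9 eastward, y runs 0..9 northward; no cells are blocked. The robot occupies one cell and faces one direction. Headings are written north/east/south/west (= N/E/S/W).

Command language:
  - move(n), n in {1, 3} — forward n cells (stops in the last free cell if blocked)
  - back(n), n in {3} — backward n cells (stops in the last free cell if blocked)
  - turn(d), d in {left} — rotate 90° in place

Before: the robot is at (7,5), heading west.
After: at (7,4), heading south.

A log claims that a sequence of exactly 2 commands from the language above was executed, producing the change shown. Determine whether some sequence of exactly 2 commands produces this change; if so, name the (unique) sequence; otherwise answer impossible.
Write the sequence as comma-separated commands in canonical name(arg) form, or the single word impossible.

key: order matters: swapping turn(left) and move(1) lands elsewhere
from: at (7,5), heading west
[1] after turn(left): at (7,5), heading south
[2] after move(1): at (7,4), heading south
all 16 alternatives checked — unique.

turn(left), move(1)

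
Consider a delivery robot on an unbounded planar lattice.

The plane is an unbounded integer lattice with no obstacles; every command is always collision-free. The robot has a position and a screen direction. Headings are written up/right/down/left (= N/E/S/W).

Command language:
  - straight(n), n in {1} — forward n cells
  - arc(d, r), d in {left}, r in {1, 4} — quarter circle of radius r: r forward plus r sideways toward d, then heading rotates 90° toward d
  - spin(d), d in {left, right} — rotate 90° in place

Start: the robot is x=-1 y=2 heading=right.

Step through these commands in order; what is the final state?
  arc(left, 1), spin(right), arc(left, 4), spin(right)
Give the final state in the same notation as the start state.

t0: x=-1 y=2 heading=right
[1] after arc(left, 1): x=0 y=3 heading=up
[2] after spin(right): x=0 y=3 heading=right
[3] after arc(left, 4): x=4 y=7 heading=up
[4] after spin(right): x=4 y=7 heading=right

x=4 y=7 heading=right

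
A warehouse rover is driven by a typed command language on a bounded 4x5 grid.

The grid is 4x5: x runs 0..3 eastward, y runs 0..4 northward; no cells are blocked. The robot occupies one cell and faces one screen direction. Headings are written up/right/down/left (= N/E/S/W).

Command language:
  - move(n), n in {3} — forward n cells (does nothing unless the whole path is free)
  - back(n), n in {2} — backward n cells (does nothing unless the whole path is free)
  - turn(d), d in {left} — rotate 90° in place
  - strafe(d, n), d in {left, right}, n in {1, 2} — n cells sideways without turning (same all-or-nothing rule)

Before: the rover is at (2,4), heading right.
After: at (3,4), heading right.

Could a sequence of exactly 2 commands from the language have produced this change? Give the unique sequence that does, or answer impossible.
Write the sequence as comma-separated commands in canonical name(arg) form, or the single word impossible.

key: order matters: swapping back(2) and move(3) lands elsewhere
start: at (2,4), heading right
t=1 back(2) ⇒ at (0,4), heading right
t=2 move(3) ⇒ at (3,4), heading right
no other 2-command option fits: unique.

back(2), move(3)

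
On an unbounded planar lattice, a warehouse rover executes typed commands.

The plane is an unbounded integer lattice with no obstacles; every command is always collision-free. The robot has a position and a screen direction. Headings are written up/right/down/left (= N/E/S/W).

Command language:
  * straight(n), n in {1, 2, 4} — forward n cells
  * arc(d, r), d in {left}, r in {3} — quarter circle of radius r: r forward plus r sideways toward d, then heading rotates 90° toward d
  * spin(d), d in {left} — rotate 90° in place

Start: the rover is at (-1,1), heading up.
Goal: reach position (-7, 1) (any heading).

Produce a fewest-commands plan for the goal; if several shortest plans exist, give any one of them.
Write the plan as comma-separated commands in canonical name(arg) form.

from: at (-1,1), heading up
step 1 (arc(left, 3)): at (-4,4), heading left
step 2 (arc(left, 3)): at (-7,1), heading down
no 1-step plan works, so 2 is optimal.

arc(left, 3), arc(left, 3)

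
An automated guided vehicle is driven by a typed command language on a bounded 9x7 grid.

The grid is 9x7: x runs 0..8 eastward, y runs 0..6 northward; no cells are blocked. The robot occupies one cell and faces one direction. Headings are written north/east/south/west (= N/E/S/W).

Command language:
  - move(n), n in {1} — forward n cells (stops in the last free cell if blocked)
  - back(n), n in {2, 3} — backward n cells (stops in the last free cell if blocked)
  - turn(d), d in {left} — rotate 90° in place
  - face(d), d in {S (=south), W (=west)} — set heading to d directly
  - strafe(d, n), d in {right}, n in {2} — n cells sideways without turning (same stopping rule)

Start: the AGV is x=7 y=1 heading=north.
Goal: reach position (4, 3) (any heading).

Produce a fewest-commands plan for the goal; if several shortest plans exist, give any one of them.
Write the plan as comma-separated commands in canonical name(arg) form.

t0: x=7 y=1 heading=north
step 1 (face(S)): x=7 y=1 heading=south
step 2 (back(2)): x=7 y=3 heading=south
step 3 (turn(left)): x=7 y=3 heading=east
step 4 (back(3)): x=4 y=3 heading=east
shorter routes all fall short; 4 is best.

face(S), back(2), turn(left), back(3)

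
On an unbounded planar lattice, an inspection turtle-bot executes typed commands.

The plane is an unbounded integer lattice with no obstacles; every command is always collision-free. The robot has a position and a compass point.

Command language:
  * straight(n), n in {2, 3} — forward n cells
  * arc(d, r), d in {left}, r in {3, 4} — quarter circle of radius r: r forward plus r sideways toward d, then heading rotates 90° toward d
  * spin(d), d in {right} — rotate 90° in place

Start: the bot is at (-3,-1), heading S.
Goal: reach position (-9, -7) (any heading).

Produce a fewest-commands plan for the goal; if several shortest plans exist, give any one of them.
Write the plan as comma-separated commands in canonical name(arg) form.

straight(2), spin(right), straight(2), arc(left, 4)

initial: at (-3,-1), heading S
1. straight(2) → at (-3,-3), heading S
2. spin(right) → at (-3,-3), heading W
3. straight(2) → at (-5,-3), heading W
4. arc(left, 4) → at (-9,-7), heading S
shorter routes all fall short; 4 is best.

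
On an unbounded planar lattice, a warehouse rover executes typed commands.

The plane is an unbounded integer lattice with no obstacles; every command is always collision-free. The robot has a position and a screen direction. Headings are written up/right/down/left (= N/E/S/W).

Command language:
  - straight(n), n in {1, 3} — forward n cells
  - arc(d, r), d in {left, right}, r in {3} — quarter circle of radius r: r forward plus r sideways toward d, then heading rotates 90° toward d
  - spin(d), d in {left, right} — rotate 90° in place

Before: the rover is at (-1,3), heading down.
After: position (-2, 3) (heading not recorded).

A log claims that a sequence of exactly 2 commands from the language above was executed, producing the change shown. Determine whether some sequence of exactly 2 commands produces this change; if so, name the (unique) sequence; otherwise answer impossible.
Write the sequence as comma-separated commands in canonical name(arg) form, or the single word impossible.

spin(right), straight(1)

key: order matters: swapping spin(right) and straight(1) lands elsewhere
from: at (-1,3), heading down
step 1 (spin(right)): at (-1,3), heading left
step 2 (straight(1)): at (-2,3), heading left
all 36 alternatives checked — unique.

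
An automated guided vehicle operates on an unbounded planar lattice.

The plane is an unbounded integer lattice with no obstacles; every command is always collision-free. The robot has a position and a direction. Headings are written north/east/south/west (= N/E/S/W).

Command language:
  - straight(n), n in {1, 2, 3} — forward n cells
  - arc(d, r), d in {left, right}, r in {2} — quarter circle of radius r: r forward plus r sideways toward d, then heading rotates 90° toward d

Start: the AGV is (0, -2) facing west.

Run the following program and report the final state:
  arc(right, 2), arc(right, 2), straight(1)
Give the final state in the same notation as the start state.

from: (0, -2) facing west
1. arc(right, 2) → (-2, 0) facing north
2. arc(right, 2) → (0, 2) facing east
3. straight(1) → (1, 2) facing east

(1, 2) facing east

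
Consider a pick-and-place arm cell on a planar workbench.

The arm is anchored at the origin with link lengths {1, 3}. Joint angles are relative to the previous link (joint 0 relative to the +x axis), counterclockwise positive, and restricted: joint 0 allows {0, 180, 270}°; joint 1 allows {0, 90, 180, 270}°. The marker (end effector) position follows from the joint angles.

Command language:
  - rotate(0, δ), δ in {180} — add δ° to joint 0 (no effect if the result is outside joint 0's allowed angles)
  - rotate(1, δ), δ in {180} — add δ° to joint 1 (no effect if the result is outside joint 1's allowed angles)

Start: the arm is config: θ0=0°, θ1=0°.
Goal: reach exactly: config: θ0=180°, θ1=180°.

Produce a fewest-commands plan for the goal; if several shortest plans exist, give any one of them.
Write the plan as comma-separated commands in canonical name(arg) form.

from: config: θ0=0°, θ1=0°
t=1 rotate(1, 180) ⇒ config: θ0=0°, θ1=180°
t=2 rotate(0, 180) ⇒ config: θ0=180°, θ1=180°
no 1-step plan works, so 2 is optimal.

rotate(1, 180), rotate(0, 180)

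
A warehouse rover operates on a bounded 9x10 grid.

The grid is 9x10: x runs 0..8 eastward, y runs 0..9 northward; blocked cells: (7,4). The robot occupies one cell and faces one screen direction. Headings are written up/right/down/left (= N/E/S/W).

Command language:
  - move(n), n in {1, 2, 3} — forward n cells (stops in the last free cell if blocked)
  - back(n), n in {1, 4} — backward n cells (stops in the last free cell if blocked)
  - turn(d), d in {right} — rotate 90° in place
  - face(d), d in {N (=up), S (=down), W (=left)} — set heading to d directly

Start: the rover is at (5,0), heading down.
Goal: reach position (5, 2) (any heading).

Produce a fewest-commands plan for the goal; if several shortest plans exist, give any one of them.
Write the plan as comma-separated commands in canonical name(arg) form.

back(1), back(1)

initial: at (5,0), heading down
step 1 (back(1)): at (5,1), heading down
step 2 (back(1)): at (5,2), heading down
shorter routes all fall short; 2 is best.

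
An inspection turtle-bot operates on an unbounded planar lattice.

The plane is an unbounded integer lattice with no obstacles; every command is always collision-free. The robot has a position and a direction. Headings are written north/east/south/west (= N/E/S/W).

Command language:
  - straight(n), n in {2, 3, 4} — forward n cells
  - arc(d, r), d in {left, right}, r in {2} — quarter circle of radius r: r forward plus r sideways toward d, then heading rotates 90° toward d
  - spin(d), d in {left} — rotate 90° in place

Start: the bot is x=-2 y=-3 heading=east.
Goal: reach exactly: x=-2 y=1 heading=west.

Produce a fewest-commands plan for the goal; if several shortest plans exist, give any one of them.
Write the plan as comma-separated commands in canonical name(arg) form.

initial: x=-2 y=-3 heading=east
t=1 arc(left, 2) ⇒ x=0 y=-1 heading=north
t=2 arc(left, 2) ⇒ x=-2 y=1 heading=west
shorter routes all fall short; 2 is best.

arc(left, 2), arc(left, 2)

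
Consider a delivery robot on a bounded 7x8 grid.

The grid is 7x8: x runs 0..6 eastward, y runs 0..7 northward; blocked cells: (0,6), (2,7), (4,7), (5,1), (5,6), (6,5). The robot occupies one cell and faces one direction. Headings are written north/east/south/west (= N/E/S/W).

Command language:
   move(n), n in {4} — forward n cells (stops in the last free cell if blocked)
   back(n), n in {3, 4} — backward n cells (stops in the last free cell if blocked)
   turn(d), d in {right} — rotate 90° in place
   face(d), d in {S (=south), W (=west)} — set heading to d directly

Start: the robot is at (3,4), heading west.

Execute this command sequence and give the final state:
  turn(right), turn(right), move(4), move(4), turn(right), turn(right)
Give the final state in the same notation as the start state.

t0: at (3,4), heading west
step 1 (turn(right)): at (3,4), heading north
step 2 (turn(right)): at (3,4), heading east
step 3 (move(4)): at (6,4), heading east
step 4 (move(4)): at (6,4), heading east
step 5 (turn(right)): at (6,4), heading south
step 6 (turn(right)): at (6,4), heading west

at (6,4), heading west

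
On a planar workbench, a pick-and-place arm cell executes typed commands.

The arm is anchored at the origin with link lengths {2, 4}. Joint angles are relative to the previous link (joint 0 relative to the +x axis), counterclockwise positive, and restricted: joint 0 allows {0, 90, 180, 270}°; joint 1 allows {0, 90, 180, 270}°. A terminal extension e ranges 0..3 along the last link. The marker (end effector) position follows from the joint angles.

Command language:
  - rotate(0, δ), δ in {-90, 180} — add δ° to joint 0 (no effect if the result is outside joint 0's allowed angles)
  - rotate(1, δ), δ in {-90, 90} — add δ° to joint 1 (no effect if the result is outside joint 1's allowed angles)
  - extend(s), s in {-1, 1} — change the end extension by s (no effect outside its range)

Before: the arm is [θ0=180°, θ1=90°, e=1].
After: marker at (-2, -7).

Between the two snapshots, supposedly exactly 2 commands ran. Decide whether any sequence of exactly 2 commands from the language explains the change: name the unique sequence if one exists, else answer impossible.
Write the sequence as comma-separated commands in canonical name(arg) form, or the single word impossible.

extend(1), extend(1)

from: [θ0=180°, θ1=90°, e=1]
[1] after extend(1): [θ0=180°, θ1=90°, e=2]
[2] after extend(1): [θ0=180°, θ1=90°, e=3]
all 36 alternatives checked — unique.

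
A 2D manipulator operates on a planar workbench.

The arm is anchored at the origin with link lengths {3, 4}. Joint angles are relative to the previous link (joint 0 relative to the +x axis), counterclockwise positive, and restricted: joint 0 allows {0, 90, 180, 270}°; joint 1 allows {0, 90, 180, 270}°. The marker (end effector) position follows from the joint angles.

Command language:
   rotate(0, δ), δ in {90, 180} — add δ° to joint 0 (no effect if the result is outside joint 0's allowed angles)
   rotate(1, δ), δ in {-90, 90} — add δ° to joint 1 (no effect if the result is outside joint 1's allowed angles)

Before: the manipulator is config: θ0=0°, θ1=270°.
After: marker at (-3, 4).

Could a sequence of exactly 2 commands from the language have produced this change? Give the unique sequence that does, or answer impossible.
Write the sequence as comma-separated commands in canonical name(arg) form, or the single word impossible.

start: config: θ0=0°, θ1=270°
step 1 (rotate(0, 90)): config: θ0=90°, θ1=270°
step 2 (rotate(0, 90)): config: θ0=180°, θ1=270°
all 16 alternatives checked — unique.

rotate(0, 90), rotate(0, 90)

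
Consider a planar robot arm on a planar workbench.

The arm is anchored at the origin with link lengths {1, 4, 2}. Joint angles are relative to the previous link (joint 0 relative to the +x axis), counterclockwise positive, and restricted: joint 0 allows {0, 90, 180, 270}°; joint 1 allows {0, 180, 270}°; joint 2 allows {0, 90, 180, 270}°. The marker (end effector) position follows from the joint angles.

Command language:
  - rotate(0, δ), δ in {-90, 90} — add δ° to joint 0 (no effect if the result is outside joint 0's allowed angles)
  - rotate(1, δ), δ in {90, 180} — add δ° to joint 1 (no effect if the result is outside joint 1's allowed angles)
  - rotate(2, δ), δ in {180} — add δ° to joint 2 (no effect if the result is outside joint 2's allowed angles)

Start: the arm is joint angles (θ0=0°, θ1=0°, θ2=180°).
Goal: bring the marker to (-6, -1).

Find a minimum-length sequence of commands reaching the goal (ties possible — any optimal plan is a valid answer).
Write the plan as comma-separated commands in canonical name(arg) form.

rotate(2, 180), rotate(1, 180), rotate(1, 90), rotate(0, -90)

from: joint angles (θ0=0°, θ1=0°, θ2=180°)
[1] after rotate(2, 180): joint angles (θ0=0°, θ1=0°, θ2=0°)
[2] after rotate(1, 180): joint angles (θ0=0°, θ1=180°, θ2=0°)
[3] after rotate(1, 90): joint angles (θ0=0°, θ1=270°, θ2=0°)
[4] after rotate(0, -90): joint angles (θ0=270°, θ1=270°, θ2=0°)
no 3-step plan works, so 4 is optimal.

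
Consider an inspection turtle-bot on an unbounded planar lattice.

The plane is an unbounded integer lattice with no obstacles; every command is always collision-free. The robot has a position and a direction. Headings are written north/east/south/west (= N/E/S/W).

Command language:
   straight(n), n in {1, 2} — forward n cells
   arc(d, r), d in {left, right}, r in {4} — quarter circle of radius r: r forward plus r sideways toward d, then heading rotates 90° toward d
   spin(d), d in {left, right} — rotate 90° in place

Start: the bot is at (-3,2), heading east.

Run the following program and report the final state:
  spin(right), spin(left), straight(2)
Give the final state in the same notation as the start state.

begin: at (-3,2), heading east
1. spin(right) → at (-3,2), heading south
2. spin(left) → at (-3,2), heading east
3. straight(2) → at (-1,2), heading east

at (-1,2), heading east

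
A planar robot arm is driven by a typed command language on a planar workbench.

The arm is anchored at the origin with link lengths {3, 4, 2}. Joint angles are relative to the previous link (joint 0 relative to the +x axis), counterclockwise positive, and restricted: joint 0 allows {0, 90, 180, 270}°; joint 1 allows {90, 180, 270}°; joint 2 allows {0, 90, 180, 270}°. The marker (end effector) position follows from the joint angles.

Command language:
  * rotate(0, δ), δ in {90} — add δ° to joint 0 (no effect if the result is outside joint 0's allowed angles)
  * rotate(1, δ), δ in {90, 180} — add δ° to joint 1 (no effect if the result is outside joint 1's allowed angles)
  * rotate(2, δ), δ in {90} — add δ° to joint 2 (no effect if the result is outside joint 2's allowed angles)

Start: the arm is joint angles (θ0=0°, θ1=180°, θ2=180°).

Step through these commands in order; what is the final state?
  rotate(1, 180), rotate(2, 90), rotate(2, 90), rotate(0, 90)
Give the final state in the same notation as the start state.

joint angles (θ0=90°, θ1=180°, θ2=0°)

from: joint angles (θ0=0°, θ1=180°, θ2=180°)
[1] after rotate(1, 180): joint angles (θ0=0°, θ1=180°, θ2=180°)
[2] after rotate(2, 90): joint angles (θ0=0°, θ1=180°, θ2=270°)
[3] after rotate(2, 90): joint angles (θ0=0°, θ1=180°, θ2=0°)
[4] after rotate(0, 90): joint angles (θ0=90°, θ1=180°, θ2=0°)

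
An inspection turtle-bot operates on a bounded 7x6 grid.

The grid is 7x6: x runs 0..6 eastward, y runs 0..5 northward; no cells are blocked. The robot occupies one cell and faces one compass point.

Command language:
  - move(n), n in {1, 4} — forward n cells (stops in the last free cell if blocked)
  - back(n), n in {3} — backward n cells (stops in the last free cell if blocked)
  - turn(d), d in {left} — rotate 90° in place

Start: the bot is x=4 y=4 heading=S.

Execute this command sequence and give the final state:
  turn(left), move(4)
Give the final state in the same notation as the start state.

initial: x=4 y=4 heading=S
1. turn(left) → x=4 y=4 heading=E
2. move(4) → x=6 y=4 heading=E

x=6 y=4 heading=E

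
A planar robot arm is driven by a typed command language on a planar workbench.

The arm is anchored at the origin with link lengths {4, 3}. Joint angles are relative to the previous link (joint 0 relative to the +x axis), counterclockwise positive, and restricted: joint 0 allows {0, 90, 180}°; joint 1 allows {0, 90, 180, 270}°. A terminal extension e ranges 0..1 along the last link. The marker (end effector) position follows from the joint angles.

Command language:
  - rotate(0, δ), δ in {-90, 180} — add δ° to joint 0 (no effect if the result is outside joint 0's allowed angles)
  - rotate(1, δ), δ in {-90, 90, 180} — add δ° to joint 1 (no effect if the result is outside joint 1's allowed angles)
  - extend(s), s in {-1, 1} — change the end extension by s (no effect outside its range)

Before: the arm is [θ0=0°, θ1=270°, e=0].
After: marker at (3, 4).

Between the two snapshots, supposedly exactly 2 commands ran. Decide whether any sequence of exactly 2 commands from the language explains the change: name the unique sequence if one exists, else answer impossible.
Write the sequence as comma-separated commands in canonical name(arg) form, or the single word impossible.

key: order matters: swapping rotate(0, 180) and rotate(0, -90) lands elsewhere
from: [θ0=0°, θ1=270°, e=0]
t=1 rotate(0, 180) ⇒ [θ0=180°, θ1=270°, e=0]
t=2 rotate(0, -90) ⇒ [θ0=90°, θ1=270°, e=0]
no rival 2-sequence matches.

rotate(0, 180), rotate(0, -90)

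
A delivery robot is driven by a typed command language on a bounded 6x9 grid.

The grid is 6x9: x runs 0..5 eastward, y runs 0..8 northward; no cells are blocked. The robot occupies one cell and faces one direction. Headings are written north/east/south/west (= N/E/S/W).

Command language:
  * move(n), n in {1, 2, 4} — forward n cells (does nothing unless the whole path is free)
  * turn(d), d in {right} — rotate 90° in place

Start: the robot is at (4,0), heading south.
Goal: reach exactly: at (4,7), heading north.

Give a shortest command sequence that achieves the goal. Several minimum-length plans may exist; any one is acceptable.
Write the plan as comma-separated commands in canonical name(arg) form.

from: at (4,0), heading south
t=1 turn(right) ⇒ at (4,0), heading west
t=2 turn(right) ⇒ at (4,0), heading north
t=3 move(1) ⇒ at (4,1), heading north
t=4 move(4) ⇒ at (4,5), heading north
t=5 move(2) ⇒ at (4,7), heading north
no 4-step plan works, so 5 is optimal.

turn(right), turn(right), move(1), move(4), move(2)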